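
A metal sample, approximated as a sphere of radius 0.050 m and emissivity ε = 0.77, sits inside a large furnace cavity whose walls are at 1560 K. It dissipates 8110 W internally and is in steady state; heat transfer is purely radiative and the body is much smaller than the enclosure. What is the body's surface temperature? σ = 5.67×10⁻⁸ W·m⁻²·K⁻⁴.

T ≈ 1850 K

For a small grey body in a large enclosure, net radiated power = εσA(T⁴ − T_w⁴).
Steady state: P = εσA(T⁴ − T_w⁴) with A = 4πr² = 0.03142 m².
T⁴ = P/(εσA) + T_w⁴ = 8110/(0.77·5.67×10⁻⁸·0.03142) + (1560)⁴
    = 5.913×10¹² + 5.922×10¹² = 1.184×10¹³ K⁴.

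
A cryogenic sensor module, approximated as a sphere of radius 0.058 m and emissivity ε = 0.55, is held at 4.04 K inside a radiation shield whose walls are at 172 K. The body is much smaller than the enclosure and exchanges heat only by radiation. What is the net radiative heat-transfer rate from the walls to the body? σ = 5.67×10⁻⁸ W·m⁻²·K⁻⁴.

For a small grey body in a large enclosure: P_net = εσA(T_body⁴ − T_wall⁴).
A = 4πr² = 0.04227 m²; T_body⁴ − T_wall⁴ = 266.4 − 8.752×10⁸ = -8.752×10⁸ K⁴.
|P_net| = 0.55·5.67×10⁻⁸·0.04227·8.752×10⁸.

P_net ≈ 1.15 W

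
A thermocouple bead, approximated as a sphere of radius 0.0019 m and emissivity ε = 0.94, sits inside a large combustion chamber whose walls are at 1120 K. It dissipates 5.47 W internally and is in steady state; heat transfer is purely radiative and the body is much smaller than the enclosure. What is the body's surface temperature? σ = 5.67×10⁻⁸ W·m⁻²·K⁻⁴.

T ≈ 1400 K

For a small grey body in a large enclosure, net radiated power = εσA(T⁴ − T_w⁴).
Steady state: P = εσA(T⁴ − T_w⁴) with A = 4πr² = 4.536×10⁻⁵ m².
T⁴ = P/(εσA) + T_w⁴ = 5.47/(0.94·5.67×10⁻⁸·4.536×10⁻⁵) + (1120)⁴
    = 2.262×10¹² + 1.574×10¹² = 3.836×10¹² K⁴.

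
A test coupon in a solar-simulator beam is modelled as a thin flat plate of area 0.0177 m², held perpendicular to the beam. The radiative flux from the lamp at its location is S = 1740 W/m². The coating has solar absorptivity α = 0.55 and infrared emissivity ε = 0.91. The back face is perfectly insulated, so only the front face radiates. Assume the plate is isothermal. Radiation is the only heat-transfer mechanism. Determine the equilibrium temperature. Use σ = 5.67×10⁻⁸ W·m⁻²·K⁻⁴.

At equilibrium, absorbed power = emitted power.
Absorbing cross-section = A = 0.01770 m²; emitting surface = A = 0.01770 m² (ratio 1).
αS·A_cross = εσ·A_surf·T⁴  ⇒  T⁴ = αS/(ε·1σ).
T⁴ = 0.550·1740/(0.91·1·5.67×10⁻⁸) = 1.855×10¹⁰ K⁴.
T = (1.855×10¹⁰)^(1/4).

T ≈ 369 K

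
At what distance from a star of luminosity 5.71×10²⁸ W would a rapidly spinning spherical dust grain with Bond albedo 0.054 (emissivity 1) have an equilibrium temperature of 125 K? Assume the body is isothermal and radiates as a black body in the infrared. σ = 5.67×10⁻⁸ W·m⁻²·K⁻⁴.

For an isothermal black-emitting sphere, (1−a)S·πr² = σ·4πr²·T⁴ ⇒ S = 4σT⁴/(1−a).
S = 4·5.67×10⁻⁸·(125)⁴/0.946 = 58.53 W/m².
Flux falls as S = L/(4πd²), so d = √(L/(4πS)) = √(5.71×10²⁸/(4π·58.53)).

d ≈ 8.81×10¹² m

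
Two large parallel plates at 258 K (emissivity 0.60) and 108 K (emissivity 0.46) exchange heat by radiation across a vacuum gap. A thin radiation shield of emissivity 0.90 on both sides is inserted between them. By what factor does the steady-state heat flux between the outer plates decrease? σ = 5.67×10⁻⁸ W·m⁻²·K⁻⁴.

Without shield: q₀ = σΔ(T⁴)/(1/ε₁+1/ε₂−1) with denominator 2.841.
With shield the two gaps are in series; the resistances add: (1/ε₁+1/ε_s−1)+(1/ε_s+1/ε₂−1) = 1.778+2.285 = 4.063.
Heat-flux ratio q₀/q = 4.063/2.841.

factor ≈ 1.43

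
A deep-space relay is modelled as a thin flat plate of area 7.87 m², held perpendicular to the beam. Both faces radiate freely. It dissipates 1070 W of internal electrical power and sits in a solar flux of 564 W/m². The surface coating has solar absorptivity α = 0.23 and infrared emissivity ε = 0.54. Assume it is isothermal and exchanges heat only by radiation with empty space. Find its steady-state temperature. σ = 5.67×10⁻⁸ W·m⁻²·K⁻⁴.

At steady state, absorbed solar power + internal power = radiated power.
Absorbed: α·S·A_cross = 0.23·564·7.870 = 1021 W (cross-section A).
Total input = 1021 + 1070 = 2091 W.
Radiated: εσ·A_surf·T⁴ with A_surf = 2A = 15.74 m².
T⁴ = 2091/(0.54·5.67×10⁻⁸·15.74) = 4.339×10⁹ K⁴.

T ≈ 257 K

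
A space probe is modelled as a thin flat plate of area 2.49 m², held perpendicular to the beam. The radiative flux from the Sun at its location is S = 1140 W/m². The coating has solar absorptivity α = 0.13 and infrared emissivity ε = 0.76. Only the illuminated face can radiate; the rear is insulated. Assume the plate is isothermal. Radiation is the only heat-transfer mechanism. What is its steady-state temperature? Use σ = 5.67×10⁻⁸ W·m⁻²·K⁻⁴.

At equilibrium, absorbed power = emitted power.
Absorbing cross-section = A = 2.490 m²; emitting surface = A = 2.490 m² (ratio 1).
αS·A_cross = εσ·A_surf·T⁴  ⇒  T⁴ = αS/(ε·1σ).
T⁴ = 0.130·1140/(0.76·1·5.67×10⁻⁸) = 3.439×10⁹ K⁴.
T = (3.439×10⁹)^(1/4).

T ≈ 242 K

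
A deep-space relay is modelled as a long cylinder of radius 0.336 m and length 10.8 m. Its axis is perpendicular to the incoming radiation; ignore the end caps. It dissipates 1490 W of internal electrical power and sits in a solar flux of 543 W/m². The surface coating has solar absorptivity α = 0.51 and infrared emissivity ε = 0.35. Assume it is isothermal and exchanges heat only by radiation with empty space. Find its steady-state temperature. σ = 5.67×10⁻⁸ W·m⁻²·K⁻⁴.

T ≈ 297 K

At steady state, absorbed solar power + internal power = radiated power.
Absorbed: α·S·A_cross = 0.51·543·7.258 = 2010 W (cross-section 2rL).
Total input = 2010 + 1490 = 3500 W.
Radiated: εσ·A_surf·T⁴ with A_surf = 2πrL = 22.80 m².
T⁴ = 3500/(0.35·5.67×10⁻⁸·22.80) = 7.735×10⁹ K⁴.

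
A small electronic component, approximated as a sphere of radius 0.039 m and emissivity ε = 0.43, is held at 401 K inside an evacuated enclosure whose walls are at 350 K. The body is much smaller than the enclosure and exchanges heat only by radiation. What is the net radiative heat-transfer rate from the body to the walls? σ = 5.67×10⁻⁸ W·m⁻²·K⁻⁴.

For a small grey body in a large enclosure: P_net = εσA(T_body⁴ − T_wall⁴).
A = 4πr² = 0.01911 m²; T_body⁴ − T_wall⁴ = 2.586×10¹⁰ − 1.501×10¹⁰ = 1.085×10¹⁰ K⁴.
|P_net| = 0.43·5.67×10⁻⁸·0.01911·1.085×10¹⁰.

P_net ≈ 5.06 W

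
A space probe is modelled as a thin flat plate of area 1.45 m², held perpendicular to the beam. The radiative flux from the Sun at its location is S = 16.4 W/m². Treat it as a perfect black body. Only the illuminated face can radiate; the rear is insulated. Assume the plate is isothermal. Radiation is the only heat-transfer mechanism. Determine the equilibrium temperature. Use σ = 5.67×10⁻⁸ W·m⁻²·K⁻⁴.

T ≈ 130 K

At equilibrium, absorbed power = emitted power.
Absorbing cross-section = A = 1.450 m²; emitting surface = A = 1.450 m² (ratio 1).
S·A_cross = εσ·A_surf·T⁴  ⇒  T⁴ = S/(1σ).
T⁴ = 1.00·16.4/(1·5.67×10⁻⁸) = 2.892×10⁸ K⁴.
T = (2.892×10⁸)^(1/4).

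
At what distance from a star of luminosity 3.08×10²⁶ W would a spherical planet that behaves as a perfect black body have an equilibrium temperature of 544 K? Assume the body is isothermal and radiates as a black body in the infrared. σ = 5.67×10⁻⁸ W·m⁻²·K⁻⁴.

For an isothermal black-emitting sphere, (1−a)S·πr² = σ·4πr²·T⁴ ⇒ S = 4σT⁴/(1−a).
S = 4·5.67×10⁻⁸·(544)⁴/1.00 = 19860 W/m².
Flux falls as S = L/(4πd²), so d = √(L/(4πS)) = √(3.08×10²⁶/(4π·19860)).

d ≈ 3.51×10¹⁰ m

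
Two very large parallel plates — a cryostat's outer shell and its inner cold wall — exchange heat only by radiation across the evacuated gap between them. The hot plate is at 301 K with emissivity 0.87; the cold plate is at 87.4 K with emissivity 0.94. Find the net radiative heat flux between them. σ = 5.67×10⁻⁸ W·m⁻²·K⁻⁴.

q ≈ 381 W/m²

For two infinite grey parallel plates, q = σ(T₁⁴ − T₂⁴)/(1/ε₁ + 1/ε₂ − 1).
T₁⁴ − T₂⁴ = 8.209×10⁹ − 5.835×10⁷ = 8.150×10⁹ K⁴.
1/ε₁ + 1/ε₂ − 1 = 1.149 + 1.064 − 1 = 1.213.
q = 5.67×10⁻⁸ × 8.150×10⁹ / 1.213.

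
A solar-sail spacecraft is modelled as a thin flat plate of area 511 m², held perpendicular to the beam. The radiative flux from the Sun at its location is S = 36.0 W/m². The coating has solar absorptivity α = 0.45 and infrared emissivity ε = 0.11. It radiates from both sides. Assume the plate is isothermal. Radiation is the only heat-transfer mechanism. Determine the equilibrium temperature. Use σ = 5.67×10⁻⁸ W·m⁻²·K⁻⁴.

At equilibrium, absorbed power = emitted power.
Absorbing cross-section = A = 511.0 m²; emitting surface = 2A = 1022 m² (ratio 2).
αS·A_cross = εσ·A_surf·T⁴  ⇒  T⁴ = αS/(ε·2σ).
T⁴ = 0.450·36.0/(0.11·2·5.67×10⁻⁸) = 1.299×10⁹ K⁴.
T = (1.299×10⁹)^(1/4).

T ≈ 190 K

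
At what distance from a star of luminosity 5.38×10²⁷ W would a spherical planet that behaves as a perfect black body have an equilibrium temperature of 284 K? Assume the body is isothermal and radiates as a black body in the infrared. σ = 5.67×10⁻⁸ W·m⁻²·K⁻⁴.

For an isothermal black-emitting sphere, (1−a)S·πr² = σ·4πr²·T⁴ ⇒ S = 4σT⁴/(1−a).
S = 4·5.67×10⁻⁸·(284)⁴/1.00 = 1475 W/m².
Flux falls as S = L/(4πd²), so d = √(L/(4πS)) = √(5.38×10²⁷/(4π·1475)).

d ≈ 5.39×10¹¹ m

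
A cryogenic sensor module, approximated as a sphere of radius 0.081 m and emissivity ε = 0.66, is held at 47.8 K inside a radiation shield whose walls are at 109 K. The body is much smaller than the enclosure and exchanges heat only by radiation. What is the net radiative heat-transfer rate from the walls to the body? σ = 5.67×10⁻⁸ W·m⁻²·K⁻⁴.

For a small grey body in a large enclosure: P_net = εσA(T_body⁴ − T_wall⁴).
A = 4πr² = 0.08245 m²; T_body⁴ − T_wall⁴ = 5.220×10⁶ − 1.412×10⁸ = -1.359×10⁸ K⁴.
|P_net| = 0.66·5.67×10⁻⁸·0.08245·1.359×10⁸.

P_net ≈ 0.419 W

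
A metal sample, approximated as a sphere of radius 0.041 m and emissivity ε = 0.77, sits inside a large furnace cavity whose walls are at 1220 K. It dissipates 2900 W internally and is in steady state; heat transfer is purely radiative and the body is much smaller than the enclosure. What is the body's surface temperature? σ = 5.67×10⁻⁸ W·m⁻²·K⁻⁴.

T ≈ 1520 K

For a small grey body in a large enclosure, net radiated power = εσA(T⁴ − T_w⁴).
Steady state: P = εσA(T⁴ − T_w⁴) with A = 4πr² = 0.02112 m².
T⁴ = P/(εσA) + T_w⁴ = 2900/(0.77·5.67×10⁻⁸·0.02112) + (1220)⁴
    = 3.144×10¹² + 2.215×10¹² = 5.360×10¹² K⁴.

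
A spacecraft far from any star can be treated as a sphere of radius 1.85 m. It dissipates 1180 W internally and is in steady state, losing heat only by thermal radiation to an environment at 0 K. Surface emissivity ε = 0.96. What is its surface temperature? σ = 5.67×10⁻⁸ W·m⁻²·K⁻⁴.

Steady state: internal power = radiated power, P = εσA T⁴.
Radiating area A = 4πr² = 43.01 m².
T⁴ = P/(εσA) = 1180/(0.96·5.67×10⁻⁸·43.01) = 5.041×10⁸ K⁴.
T = (5.041×10⁸)^(1/4).

T ≈ 150 K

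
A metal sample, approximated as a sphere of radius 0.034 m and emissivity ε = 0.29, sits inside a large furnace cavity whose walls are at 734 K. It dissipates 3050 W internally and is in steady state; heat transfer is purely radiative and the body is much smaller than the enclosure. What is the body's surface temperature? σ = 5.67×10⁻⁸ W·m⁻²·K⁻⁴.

T ≈ 1900 K

For a small grey body in a large enclosure, net radiated power = εσA(T⁴ − T_w⁴).
Steady state: P = εσA(T⁴ − T_w⁴) with A = 4πr² = 0.01453 m².
T⁴ = P/(εσA) + T_w⁴ = 3050/(0.29·5.67×10⁻⁸·0.01453) + (734)⁴
    = 1.277×10¹³ + 2.903×10¹¹ = 1.306×10¹³ K⁴.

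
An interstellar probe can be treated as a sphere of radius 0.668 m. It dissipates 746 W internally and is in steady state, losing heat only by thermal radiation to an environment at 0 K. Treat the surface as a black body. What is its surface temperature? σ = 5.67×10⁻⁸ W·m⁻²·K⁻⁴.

T ≈ 220 K

Steady state: internal power = radiated power, P = εσA T⁴.
Radiating area A = 4πr² = 5.607 m².
T⁴ = P/(εσA) = 746/(1.0·5.67×10⁻⁸·5.607) = 2.346×10⁹ K⁴.
T = (2.346×10⁹)^(1/4).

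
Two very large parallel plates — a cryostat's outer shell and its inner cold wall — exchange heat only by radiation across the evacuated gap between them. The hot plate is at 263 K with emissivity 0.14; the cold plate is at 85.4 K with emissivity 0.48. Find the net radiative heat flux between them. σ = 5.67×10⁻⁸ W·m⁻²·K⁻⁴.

For two infinite grey parallel plates, q = σ(T₁⁴ − T₂⁴)/(1/ε₁ + 1/ε₂ − 1).
T₁⁴ − T₂⁴ = 4.784×10⁹ − 5.319×10⁷ = 4.731×10⁹ K⁴.
1/ε₁ + 1/ε₂ − 1 = 7.143 + 2.083 − 1 = 8.226.
q = 5.67×10⁻⁸ × 4.731×10⁹ / 8.226.

q ≈ 32.6 W/m²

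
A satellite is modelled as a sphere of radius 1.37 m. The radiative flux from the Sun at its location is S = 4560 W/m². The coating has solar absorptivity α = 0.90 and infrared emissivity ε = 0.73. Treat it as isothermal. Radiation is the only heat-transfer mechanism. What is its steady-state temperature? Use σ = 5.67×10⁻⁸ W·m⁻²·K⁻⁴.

At equilibrium, absorbed power = emitted power.
Absorbing cross-section = πr² = 5.896 m²; emitting surface = 4πr² = 23.59 m² (ratio 4).
αS·A_cross = εσ·A_surf·T⁴  ⇒  T⁴ = αS/(ε·4σ).
T⁴ = 0.900·4560/(0.73·4·5.67×10⁻⁸) = 2.479×10¹⁰ K⁴.
T = (2.479×10¹⁰)^(1/4).

T ≈ 397 K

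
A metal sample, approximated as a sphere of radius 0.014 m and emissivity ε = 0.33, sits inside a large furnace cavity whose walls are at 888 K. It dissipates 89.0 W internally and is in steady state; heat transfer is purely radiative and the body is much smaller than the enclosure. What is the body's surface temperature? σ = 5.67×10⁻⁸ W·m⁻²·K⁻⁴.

For a small grey body in a large enclosure, net radiated power = εσA(T⁴ − T_w⁴).
Steady state: P = εσA(T⁴ − T_w⁴) with A = 4πr² = 0.002463 m².
T⁴ = P/(εσA) + T_w⁴ = 89.0/(0.33·5.67×10⁻⁸·0.002463) + (888)⁴
    = 1.931×10¹² + 6.218×10¹¹ = 2.553×10¹² K⁴.

T ≈ 1260 K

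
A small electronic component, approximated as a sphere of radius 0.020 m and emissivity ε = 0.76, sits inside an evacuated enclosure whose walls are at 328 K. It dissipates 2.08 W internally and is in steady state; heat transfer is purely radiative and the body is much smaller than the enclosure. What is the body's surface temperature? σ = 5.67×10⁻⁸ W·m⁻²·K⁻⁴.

T ≈ 381 K

For a small grey body in a large enclosure, net radiated power = εσA(T⁴ − T_w⁴).
Steady state: P = εσA(T⁴ − T_w⁴) with A = 4πr² = 0.005027 m².
T⁴ = P/(εσA) + T_w⁴ = 2.08/(0.76·5.67×10⁻⁸·0.005027) + (328)⁴
    = 9.603×10⁹ + 1.157×10¹⁰ = 2.118×10¹⁰ K⁴.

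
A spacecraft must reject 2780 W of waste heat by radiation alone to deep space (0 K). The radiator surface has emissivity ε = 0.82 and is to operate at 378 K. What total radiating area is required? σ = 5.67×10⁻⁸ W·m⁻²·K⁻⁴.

A ≈ 2.93 m²

P = εσA T⁴ ⇒ A = P/(εσT⁴).
T⁴ = 2.042×10¹⁰ K⁴.
A = 2780/(0.82 × 5.67×10⁻⁸ × 2.042×10¹⁰).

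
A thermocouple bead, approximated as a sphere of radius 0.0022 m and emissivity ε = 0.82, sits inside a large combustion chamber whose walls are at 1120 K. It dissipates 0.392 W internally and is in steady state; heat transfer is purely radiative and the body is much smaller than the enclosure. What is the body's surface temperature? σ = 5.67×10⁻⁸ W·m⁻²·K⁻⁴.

T ≈ 1140 K

For a small grey body in a large enclosure, net radiated power = εσA(T⁴ − T_w⁴).
Steady state: P = εσA(T⁴ − T_w⁴) with A = 4πr² = 6.082×10⁻⁵ m².
T⁴ = P/(εσA) + T_w⁴ = 0.392/(0.82·5.67×10⁻⁸·6.082×10⁻⁵) + (1120)⁴
    = 1.386×10¹¹ + 1.574×10¹² = 1.712×10¹² K⁴.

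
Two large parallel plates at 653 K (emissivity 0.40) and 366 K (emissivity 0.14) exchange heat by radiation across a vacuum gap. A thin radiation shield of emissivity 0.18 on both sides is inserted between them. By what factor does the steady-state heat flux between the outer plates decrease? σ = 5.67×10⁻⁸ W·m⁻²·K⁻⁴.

Without shield: q₀ = σΔ(T⁴)/(1/ε₁+1/ε₂−1) with denominator 8.643.
With shield the two gaps are in series; the resistances add: (1/ε₁+1/ε_s−1)+(1/ε_s+1/ε₂−1) = 7.056+11.70 = 18.75.
Heat-flux ratio q₀/q = 18.75/8.643.

factor ≈ 2.17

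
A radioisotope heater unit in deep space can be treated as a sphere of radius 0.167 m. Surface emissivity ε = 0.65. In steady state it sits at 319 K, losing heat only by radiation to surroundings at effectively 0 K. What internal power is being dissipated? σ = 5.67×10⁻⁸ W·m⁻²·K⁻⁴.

Steady state: P = εσA T⁴.
A = 4πr² = 0.3505 m²; T⁴ = (319)⁴ = 1.036×10¹⁰ K⁴.
P = 0.65 × 5.67×10⁻⁸ × 0.3505 × 1.036×10¹⁰.

P ≈ 134 W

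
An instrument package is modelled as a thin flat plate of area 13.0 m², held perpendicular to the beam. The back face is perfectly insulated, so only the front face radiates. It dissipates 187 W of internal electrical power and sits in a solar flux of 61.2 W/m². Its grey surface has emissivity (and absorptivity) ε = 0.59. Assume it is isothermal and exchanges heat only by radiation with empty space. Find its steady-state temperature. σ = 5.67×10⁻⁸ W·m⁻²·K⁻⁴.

At steady state, absorbed solar power + internal power = radiated power.
Absorbed: α·S·A_cross = 0.59·61.2·13.00 = 469.4 W (cross-section A).
Total input = 469.4 + 187 = 656.4 W.
Radiated: εσ·A_surf·T⁴ with A_surf = A = 13.00 m².
T⁴ = 656.4/(0.59·5.67×10⁻⁸·13.00) = 1.509×10⁹ K⁴.

T ≈ 197 K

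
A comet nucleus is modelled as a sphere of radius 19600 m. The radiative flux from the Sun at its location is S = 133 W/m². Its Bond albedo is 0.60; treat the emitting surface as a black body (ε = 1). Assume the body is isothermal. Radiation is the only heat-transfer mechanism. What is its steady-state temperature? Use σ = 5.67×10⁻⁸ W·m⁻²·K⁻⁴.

T ≈ 124 K

At equilibrium, absorbed power = emitted power.
Absorbing cross-section = πr² = 1.207×10⁹ m²; emitting surface = 4πr² = 4.827×10⁹ m² (ratio 4).
(1−a)S·A_cross = εσ·A_surf·T⁴  ⇒  T⁴ = (1−a)S/(4σ).
T⁴ = 0.400·133/(4·5.67×10⁻⁸) = 2.346×10⁸ K⁴.
T = (2.346×10⁸)^(1/4).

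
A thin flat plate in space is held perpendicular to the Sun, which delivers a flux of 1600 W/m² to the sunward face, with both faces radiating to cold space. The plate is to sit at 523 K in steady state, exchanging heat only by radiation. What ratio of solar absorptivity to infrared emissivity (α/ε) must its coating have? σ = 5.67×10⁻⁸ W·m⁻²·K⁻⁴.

Balance: αS·A = εσ·2A·T⁴ ⇒ α/ε = 2σT⁴/S.
α/ε = 2·5.67×10⁻⁸·(523)⁴/1600 = 2·5.67×10⁻⁸·7.482×10¹⁰/1600.

α/ε ≈ 5.30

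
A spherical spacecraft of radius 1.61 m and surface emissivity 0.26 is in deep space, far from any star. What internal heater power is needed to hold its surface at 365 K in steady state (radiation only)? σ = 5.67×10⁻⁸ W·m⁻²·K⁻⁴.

P ≈ 8520 W

P = εσ·4πr²·T⁴.
4πr² = 32.57 m²; T⁴ = 1.775×10¹⁰ K⁴.
P = 0.26·5.67×10⁻⁸·32.57·1.775×10¹⁰.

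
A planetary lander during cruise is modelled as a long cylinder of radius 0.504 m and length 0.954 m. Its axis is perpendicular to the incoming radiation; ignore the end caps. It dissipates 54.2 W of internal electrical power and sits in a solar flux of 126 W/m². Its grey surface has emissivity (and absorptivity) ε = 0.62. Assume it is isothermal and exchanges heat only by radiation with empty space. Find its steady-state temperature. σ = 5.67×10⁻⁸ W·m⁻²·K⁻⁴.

T ≈ 187 K

At steady state, absorbed solar power + internal power = radiated power.
Absorbed: α·S·A_cross = 0.62·126·0.9616 = 75.12 W (cross-section 2rL).
Total input = 75.12 + 54.2 = 129.3 W.
Radiated: εσ·A_surf·T⁴ with A_surf = 2πrL = 3.021 m².
T⁴ = 129.3/(0.62·5.67×10⁻⁸·3.021) = 1.218×10⁹ K⁴.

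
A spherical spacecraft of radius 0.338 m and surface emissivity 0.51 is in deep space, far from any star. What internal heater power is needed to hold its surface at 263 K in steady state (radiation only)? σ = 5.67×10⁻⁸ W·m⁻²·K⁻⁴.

P = εσ·4πr²·T⁴.
4πr² = 1.436 m²; T⁴ = 4.784×10⁹ K⁴.
P = 0.51·5.67×10⁻⁸·1.436·4.784×10⁹.

P ≈ 199 W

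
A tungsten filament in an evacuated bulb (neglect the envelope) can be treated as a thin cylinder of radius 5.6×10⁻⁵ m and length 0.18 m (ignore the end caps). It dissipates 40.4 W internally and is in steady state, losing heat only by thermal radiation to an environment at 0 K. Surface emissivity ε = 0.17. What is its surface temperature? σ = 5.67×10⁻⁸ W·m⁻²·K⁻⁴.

Steady state: internal power = radiated power, P = εσA T⁴.
Radiating area A = 2πrL = 6.333×10⁻⁵ m².
T⁴ = P/(εσA) = 40.4/(0.17·5.67×10⁻⁸·6.333×10⁻⁵) = 6.618×10¹³ K⁴.
T = (6.618×10¹³)^(1/4).

T ≈ 2850 K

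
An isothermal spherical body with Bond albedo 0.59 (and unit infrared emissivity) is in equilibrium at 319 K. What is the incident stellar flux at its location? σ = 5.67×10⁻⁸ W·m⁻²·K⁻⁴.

(1−a)S·πr² = σ·4πr²·T⁴ ⇒ S = 4σT⁴/(1−a).
S = 4·5.67×10⁻⁸·1.036×10¹⁰/0.410.

S ≈ 5730 W/m²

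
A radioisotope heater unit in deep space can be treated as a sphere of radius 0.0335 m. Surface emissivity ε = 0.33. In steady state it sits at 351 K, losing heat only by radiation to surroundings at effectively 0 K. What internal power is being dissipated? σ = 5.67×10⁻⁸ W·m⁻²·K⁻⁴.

P ≈ 4.01 W

Steady state: P = εσA T⁴.
A = 4πr² = 0.01410 m²; T⁴ = (351)⁴ = 1.518×10¹⁰ K⁴.
P = 0.33 × 5.67×10⁻⁸ × 0.01410 × 1.518×10¹⁰.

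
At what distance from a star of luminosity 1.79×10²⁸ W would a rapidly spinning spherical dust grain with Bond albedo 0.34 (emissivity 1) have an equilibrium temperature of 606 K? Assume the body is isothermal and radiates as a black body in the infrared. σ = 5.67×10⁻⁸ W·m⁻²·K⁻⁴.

For an isothermal black-emitting sphere, (1−a)S·πr² = σ·4πr²·T⁴ ⇒ S = 4σT⁴/(1−a).
S = 4·5.67×10⁻⁸·(606)⁴/0.660 = 46340 W/m².
Flux falls as S = L/(4πd²), so d = √(L/(4πS)) = √(1.79×10²⁸/(4π·46340)).

d ≈ 1.75×10¹¹ m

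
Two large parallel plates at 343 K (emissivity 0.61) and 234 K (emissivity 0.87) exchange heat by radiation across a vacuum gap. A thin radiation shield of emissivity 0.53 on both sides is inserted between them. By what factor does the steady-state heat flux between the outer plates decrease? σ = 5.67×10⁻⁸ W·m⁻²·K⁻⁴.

Without shield: q₀ = σΔ(T⁴)/(1/ε₁+1/ε₂−1) with denominator 1.789.
With shield the two gaps are in series; the resistances add: (1/ε₁+1/ε_s−1)+(1/ε_s+1/ε₂−1) = 2.526+2.036 = 4.562.
Heat-flux ratio q₀/q = 4.562/1.789.

factor ≈ 2.55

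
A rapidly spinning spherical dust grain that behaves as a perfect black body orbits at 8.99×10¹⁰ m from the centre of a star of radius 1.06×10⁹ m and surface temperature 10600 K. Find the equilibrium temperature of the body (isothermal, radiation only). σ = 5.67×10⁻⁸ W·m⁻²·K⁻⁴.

T ≈ 814 K

The star's surface emits σT_*⁴; at distance d the flux is S = σT_*⁴(R_*/d)².
S = 5.67×10⁻⁸·(10600)⁴·(1.06×10⁹/8.99×10¹⁰)² = 99520 W/m².
For an isothermal sphere T⁴ = (1−a)S/(4σ) = 4.388×10¹¹ K⁴.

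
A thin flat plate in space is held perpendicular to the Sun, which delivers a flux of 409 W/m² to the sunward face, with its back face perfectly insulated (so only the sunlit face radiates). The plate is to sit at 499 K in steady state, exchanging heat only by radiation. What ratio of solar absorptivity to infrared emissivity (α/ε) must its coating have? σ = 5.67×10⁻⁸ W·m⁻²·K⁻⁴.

Balance: αS·A = εσ·1A·T⁴ ⇒ α/ε = σT⁴/S.
α/ε = 5.67×10⁻⁸·(499)⁴/409 = 5.67×10⁻⁸·6.200×10¹⁰/409.

α/ε ≈ 8.60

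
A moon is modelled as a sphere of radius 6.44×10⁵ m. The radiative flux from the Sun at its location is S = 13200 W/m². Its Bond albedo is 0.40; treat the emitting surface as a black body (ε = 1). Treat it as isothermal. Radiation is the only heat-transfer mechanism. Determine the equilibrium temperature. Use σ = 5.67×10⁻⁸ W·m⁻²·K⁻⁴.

At equilibrium, absorbed power = emitted power.
Absorbing cross-section = πr² = 1.303×10¹² m²; emitting surface = 4πr² = 5.212×10¹² m² (ratio 4).
(1−a)S·A_cross = εσ·A_surf·T⁴  ⇒  T⁴ = (1−a)S/(4σ).
T⁴ = 0.600·13200/(4·5.67×10⁻⁸) = 3.492×10¹⁰ K⁴.
T = (3.492×10¹⁰)^(1/4).

T ≈ 432 K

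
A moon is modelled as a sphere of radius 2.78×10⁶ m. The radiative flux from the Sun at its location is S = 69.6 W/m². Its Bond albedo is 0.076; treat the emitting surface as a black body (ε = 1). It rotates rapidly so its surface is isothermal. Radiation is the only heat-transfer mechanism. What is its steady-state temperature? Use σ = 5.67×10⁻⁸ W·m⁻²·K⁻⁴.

T ≈ 130 K

At equilibrium, absorbed power = emitted power.
Absorbing cross-section = πr² = 2.428×10¹³ m²; emitting surface = 4πr² = 9.712×10¹³ m² (ratio 4).
(1−a)S·A_cross = εσ·A_surf·T⁴  ⇒  T⁴ = (1−a)S/(4σ).
T⁴ = 0.924·69.6/(4·5.67×10⁻⁸) = 2.836×10⁸ K⁴.
T = (2.836×10⁸)^(1/4).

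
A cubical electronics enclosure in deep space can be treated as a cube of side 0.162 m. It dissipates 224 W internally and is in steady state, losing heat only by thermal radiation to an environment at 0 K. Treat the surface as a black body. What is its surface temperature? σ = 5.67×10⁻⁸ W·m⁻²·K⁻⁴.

Steady state: internal power = radiated power, P = εσA T⁴.
Radiating area A = 6L² = 0.1575 m².
T⁴ = P/(εσA) = 224/(1.0·5.67×10⁻⁸·0.1575) = 2.509×10¹⁰ K⁴.
T = (2.509×10¹⁰)^(1/4).

T ≈ 398 K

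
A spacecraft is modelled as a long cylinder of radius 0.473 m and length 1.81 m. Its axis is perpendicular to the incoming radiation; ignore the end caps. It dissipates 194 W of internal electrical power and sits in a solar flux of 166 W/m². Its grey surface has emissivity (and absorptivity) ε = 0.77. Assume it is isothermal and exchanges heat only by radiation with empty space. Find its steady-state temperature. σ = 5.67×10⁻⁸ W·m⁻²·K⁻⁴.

T ≈ 205 K

At steady state, absorbed solar power + internal power = radiated power.
Absorbed: α·S·A_cross = 0.77·166·1.712 = 218.9 W (cross-section 2rL).
Total input = 218.9 + 194 = 412.9 W.
Radiated: εσ·A_surf·T⁴ with A_surf = 2πrL = 5.379 m².
T⁴ = 412.9/(0.77·5.67×10⁻⁸·5.379) = 1.758×10⁹ K⁴.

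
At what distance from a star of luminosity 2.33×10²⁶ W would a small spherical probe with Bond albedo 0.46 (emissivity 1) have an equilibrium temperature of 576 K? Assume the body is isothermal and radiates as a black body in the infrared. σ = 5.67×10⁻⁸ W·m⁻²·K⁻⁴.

For an isothermal black-emitting sphere, (1−a)S·πr² = σ·4πr²·T⁴ ⇒ S = 4σT⁴/(1−a).
S = 4·5.67×10⁻⁸·(576)⁴/0.540 = 46230 W/m².
Flux falls as S = L/(4πd²), so d = √(L/(4πS)) = √(2.33×10²⁶/(4π·46230)).

d ≈ 2.00×10¹⁰ m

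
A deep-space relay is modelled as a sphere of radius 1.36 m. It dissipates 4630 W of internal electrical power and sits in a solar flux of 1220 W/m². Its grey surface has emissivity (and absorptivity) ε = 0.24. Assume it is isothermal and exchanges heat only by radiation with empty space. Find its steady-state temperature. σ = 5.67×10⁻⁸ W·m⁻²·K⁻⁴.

T ≈ 376 K

At steady state, absorbed solar power + internal power = radiated power.
Absorbed: α·S·A_cross = 0.24·1220·5.811 = 1701 W (cross-section πr²).
Total input = 1701 + 4630 = 6331 W.
Radiated: εσ·A_surf·T⁴ with A_surf = 4πr² = 23.24 m².
T⁴ = 6331/(0.24·5.67×10⁻⁸·23.24) = 2.002×10¹⁰ K⁴.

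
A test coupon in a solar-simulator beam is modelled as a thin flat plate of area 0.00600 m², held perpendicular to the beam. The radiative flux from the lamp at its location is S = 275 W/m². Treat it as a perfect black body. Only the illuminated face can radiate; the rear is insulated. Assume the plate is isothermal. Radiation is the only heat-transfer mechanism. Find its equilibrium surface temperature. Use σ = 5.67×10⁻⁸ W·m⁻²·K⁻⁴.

T ≈ 264 K

At equilibrium, absorbed power = emitted power.
Absorbing cross-section = A = 0.006000 m²; emitting surface = A = 0.006000 m² (ratio 1).
S·A_cross = εσ·A_surf·T⁴  ⇒  T⁴ = S/(1σ).
T⁴ = 1.00·275/(1·5.67×10⁻⁸) = 4.850×10⁹ K⁴.
T = (4.850×10⁹)^(1/4).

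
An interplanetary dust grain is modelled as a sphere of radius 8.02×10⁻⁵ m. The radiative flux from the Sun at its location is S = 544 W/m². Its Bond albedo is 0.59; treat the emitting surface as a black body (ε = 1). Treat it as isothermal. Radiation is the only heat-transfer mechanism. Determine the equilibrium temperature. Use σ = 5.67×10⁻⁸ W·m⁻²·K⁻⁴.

T ≈ 177 K

At equilibrium, absorbed power = emitted power.
Absorbing cross-section = πr² = 2.021×10⁻⁸ m²; emitting surface = 4πr² = 8.083×10⁻⁸ m² (ratio 4).
(1−a)S·A_cross = εσ·A_surf·T⁴  ⇒  T⁴ = (1−a)S/(4σ).
T⁴ = 0.410·544/(4·5.67×10⁻⁸) = 9.834×10⁸ K⁴.
T = (9.834×10⁸)^(1/4).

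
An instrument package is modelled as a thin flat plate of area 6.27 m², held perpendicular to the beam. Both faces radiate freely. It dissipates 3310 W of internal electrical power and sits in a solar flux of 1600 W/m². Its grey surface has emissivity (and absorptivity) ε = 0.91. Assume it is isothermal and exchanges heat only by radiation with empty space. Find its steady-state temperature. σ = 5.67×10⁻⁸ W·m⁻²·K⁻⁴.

At steady state, absorbed solar power + internal power = radiated power.
Absorbed: α·S·A_cross = 0.91·1600·6.270 = 9129 W (cross-section A).
Total input = 9129 + 3310 = 12440 W.
Radiated: εσ·A_surf·T⁴ with A_surf = 2A = 12.54 m².
T⁴ = 12440/(0.91·5.67×10⁻⁸·12.54) = 1.923×10¹⁰ K⁴.

T ≈ 372 K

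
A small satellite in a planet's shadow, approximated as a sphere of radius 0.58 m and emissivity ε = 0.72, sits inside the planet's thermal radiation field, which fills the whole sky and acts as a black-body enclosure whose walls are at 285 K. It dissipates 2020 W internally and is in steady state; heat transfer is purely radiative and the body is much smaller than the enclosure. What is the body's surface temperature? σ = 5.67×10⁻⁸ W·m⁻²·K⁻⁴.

For a small grey body in a large enclosure, net radiated power = εσA(T⁴ − T_w⁴).
Steady state: P = εσA(T⁴ − T_w⁴) with A = 4πr² = 4.227 m².
T⁴ = P/(εσA) + T_w⁴ = 2020/(0.72·5.67×10⁻⁸·4.227) + (285)⁴
    = 1.170×10¹⁰ + 6.598×10⁹ = 1.830×10¹⁰ K⁴.

T ≈ 368 K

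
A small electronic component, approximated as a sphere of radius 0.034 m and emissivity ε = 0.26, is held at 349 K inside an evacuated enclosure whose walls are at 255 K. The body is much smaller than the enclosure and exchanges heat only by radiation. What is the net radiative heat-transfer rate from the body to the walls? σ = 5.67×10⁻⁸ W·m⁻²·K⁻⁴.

P_net ≈ 2.27 W

For a small grey body in a large enclosure: P_net = εσA(T_body⁴ − T_wall⁴).
A = 4πr² = 0.01453 m²; T_body⁴ − T_wall⁴ = 1.484×10¹⁰ − 4.228×10⁹ = 1.061×10¹⁰ K⁴.
|P_net| = 0.26·5.67×10⁻⁸·0.01453·1.061×10¹⁰.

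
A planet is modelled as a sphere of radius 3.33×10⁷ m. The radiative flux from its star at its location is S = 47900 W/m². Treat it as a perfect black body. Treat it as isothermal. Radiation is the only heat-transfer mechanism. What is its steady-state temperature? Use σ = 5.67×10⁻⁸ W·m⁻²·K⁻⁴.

T ≈ 678 K

At equilibrium, absorbed power = emitted power.
Absorbing cross-section = πr² = 3.484×10¹⁵ m²; emitting surface = 4πr² = 1.393×10¹⁶ m² (ratio 4).
S·A_cross = εσ·A_surf·T⁴  ⇒  T⁴ = S/(4σ).
T⁴ = 1.00·47900/(4·5.67×10⁻⁸) = 2.112×10¹¹ K⁴.
T = (2.112×10¹¹)^(1/4).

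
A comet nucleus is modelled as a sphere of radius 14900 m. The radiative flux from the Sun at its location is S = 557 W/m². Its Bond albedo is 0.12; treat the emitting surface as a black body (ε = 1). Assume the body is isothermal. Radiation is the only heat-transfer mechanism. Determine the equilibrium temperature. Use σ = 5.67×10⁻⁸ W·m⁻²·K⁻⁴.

T ≈ 216 K

At equilibrium, absorbed power = emitted power.
Absorbing cross-section = πr² = 6.975×10⁸ m²; emitting surface = 4πr² = 2.790×10⁹ m² (ratio 4).
(1−a)S·A_cross = εσ·A_surf·T⁴  ⇒  T⁴ = (1−a)S/(4σ).
T⁴ = 0.880·557/(4·5.67×10⁻⁸) = 2.161×10⁹ K⁴.
T = (2.161×10⁹)^(1/4).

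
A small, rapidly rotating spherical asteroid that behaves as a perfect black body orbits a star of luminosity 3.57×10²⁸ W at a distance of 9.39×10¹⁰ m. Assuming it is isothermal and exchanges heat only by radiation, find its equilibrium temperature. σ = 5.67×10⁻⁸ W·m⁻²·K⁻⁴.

T ≈ 1090 K

First find the stellar flux at distance d: S = L/(4πd²) = 3.57×10²⁸/(4π·(9.39×10¹⁰)²) = 3.222×10⁵ W/m².
For an isothermal sphere, absorbed (1−a)S·πr² = emitted σ·4πr²·T⁴, so T⁴ = (1−a)S/(4σ).
T⁴ = 1.00·3.222×10⁵/(4·5.67×10⁻⁸) = 1.421×10¹² K⁴.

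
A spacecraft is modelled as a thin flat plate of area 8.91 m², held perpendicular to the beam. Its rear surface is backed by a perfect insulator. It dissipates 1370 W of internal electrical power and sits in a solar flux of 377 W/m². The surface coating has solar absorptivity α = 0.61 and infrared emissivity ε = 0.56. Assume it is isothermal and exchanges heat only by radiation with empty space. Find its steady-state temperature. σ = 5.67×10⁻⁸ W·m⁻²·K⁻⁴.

T ≈ 332 K

At steady state, absorbed solar power + internal power = radiated power.
Absorbed: α·S·A_cross = 0.61·377·8.910 = 2049 W (cross-section A).
Total input = 2049 + 1370 = 3419 W.
Radiated: εσ·A_surf·T⁴ with A_surf = A = 8.910 m².
T⁴ = 3419/(0.56·5.67×10⁻⁸·8.910) = 1.209×10¹⁰ K⁴.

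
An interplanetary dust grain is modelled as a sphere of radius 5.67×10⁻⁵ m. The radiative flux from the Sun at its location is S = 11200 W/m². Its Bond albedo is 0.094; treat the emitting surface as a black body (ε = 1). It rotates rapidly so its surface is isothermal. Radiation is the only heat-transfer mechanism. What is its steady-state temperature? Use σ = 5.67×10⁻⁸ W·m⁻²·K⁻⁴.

At equilibrium, absorbed power = emitted power.
Absorbing cross-section = πr² = 1.010×10⁻⁸ m²; emitting surface = 4πr² = 4.040×10⁻⁸ m² (ratio 4).
(1−a)S·A_cross = εσ·A_surf·T⁴  ⇒  T⁴ = (1−a)S/(4σ).
T⁴ = 0.906·11200/(4·5.67×10⁻⁸) = 4.474×10¹⁰ K⁴.
T = (4.474×10¹⁰)^(1/4).

T ≈ 460 K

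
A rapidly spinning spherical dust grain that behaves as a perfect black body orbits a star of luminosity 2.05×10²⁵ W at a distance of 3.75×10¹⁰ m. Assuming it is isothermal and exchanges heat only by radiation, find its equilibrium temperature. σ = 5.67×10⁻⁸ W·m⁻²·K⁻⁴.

First find the stellar flux at distance d: S = L/(4πd²) = 2.05×10²⁵/(4π·(3.75×10¹⁰)²) = 1160 W/m².
For an isothermal sphere, absorbed (1−a)S·πr² = emitted σ·4πr²·T⁴, so T⁴ = (1−a)S/(4σ).
T⁴ = 1.00·1160/(4·5.67×10⁻⁸) = 5.115×10⁹ K⁴.

T ≈ 267 K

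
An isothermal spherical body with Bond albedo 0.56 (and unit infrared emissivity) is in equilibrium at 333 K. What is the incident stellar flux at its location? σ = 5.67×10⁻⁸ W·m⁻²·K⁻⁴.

(1−a)S·πr² = σ·4πr²·T⁴ ⇒ S = 4σT⁴/(1−a).
S = 4·5.67×10⁻⁸·1.230×10¹⁰/0.440.

S ≈ 6340 W/m²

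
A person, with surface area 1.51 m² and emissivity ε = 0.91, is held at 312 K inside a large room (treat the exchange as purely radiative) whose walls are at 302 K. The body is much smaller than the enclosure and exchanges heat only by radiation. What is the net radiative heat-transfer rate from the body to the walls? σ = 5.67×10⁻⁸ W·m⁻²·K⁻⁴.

For a small grey body in a large enclosure: P_net = εσA(T_body⁴ − T_wall⁴).
A = 1.51 m²; T_body⁴ − T_wall⁴ = 9.476×10⁹ − 8.318×10⁹ = 1.158×10⁹ K⁴.
|P_net| = 0.91·5.67×10⁻⁸·1.510·1.158×10⁹.

P_net ≈ 90.2 W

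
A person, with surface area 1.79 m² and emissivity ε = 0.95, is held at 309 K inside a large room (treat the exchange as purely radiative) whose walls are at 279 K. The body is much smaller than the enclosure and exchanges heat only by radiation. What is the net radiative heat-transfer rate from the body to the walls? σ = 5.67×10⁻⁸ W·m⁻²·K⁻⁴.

P_net ≈ 295 W

For a small grey body in a large enclosure: P_net = εσA(T_body⁴ − T_wall⁴).
A = 1.79 m²; T_body⁴ − T_wall⁴ = 9.117×10⁹ − 6.059×10⁹ = 3.057×10⁹ K⁴.
|P_net| = 0.95·5.67×10⁻⁸·1.790·3.057×10⁹.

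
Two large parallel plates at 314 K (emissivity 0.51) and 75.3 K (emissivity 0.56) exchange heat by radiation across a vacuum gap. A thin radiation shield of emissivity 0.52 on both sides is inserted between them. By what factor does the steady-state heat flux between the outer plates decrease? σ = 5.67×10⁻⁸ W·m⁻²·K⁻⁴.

Without shield: q₀ = σΔ(T⁴)/(1/ε₁+1/ε₂−1) with denominator 2.746.
With shield the two gaps are in series; the resistances add: (1/ε₁+1/ε_s−1)+(1/ε_s+1/ε₂−1) = 2.884+2.709 = 5.593.
Heat-flux ratio q₀/q = 5.593/2.746.

factor ≈ 2.04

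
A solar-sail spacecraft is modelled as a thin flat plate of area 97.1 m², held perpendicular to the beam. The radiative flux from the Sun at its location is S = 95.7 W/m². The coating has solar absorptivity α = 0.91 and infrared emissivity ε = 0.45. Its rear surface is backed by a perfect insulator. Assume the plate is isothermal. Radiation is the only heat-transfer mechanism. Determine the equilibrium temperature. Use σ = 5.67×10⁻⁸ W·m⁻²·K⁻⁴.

At equilibrium, absorbed power = emitted power.
Absorbing cross-section = A = 97.10 m²; emitting surface = A = 97.10 m² (ratio 1).
αS·A_cross = εσ·A_surf·T⁴  ⇒  T⁴ = αS/(ε·1σ).
T⁴ = 0.910·95.7/(0.45·1·5.67×10⁻⁸) = 3.413×10⁹ K⁴.
T = (3.413×10⁹)^(1/4).

T ≈ 242 K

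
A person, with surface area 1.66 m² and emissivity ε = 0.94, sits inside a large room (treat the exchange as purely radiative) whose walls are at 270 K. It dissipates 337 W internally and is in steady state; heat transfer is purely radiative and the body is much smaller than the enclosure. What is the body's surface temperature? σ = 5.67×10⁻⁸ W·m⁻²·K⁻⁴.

T ≈ 309 K

For a small grey body in a large enclosure, net radiated power = εσA(T⁴ − T_w⁴).
Steady state: P = εσA(T⁴ − T_w⁴) with A = 1.66 m².
T⁴ = P/(εσA) + T_w⁴ = 337/(0.94·5.67×10⁻⁸·1.660) + (270)⁴
    = 3.809×10⁹ + 5.314×10⁹ = 9.123×10⁹ K⁴.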